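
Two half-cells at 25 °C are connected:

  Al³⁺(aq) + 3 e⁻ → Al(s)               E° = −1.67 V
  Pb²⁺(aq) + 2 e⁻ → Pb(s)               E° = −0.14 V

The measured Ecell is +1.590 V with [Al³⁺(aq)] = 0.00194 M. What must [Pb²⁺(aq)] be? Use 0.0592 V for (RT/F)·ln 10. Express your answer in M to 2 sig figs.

The Pb²⁺/Pb couple has the larger reduction potential, so it is the cathode: E°cell = −0.14 − (−1.67) = +1.53 V and n = 6.
Since E = E° − (0.0592/n)·log Q, log Q = n(E° − E)/0.0592 = −6.081.
For 3 Pb²⁺(aq) + 2 Al(s) → 3 Pb(s) + 2 Al³⁺(aq), the reaction quotient is Q = [Al³⁺(aq)]^2 / [Pb²⁺(aq)]^3.
Isolating [Pb²⁺(aq)] in Q = 10^{−6.081} yields log [Pb²⁺(aq)] = 0.219, i.e. 1.7 M.

1.7 M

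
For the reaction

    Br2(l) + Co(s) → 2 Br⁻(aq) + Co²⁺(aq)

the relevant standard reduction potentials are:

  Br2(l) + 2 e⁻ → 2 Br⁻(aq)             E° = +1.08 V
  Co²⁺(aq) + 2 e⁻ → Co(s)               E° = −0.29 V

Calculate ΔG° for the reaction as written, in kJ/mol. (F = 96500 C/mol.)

−264 kJ/mol

In the reaction as written Br2(l) is reduced, so the Br₂/Br⁻ couple is the cathode and Co²⁺/Co is the anode.
E°cell = +1.08 − (−0.29) = +1.37 V; balancing electrons gives n = 2.
ΔG° = −nFE°cell = −(2)(96500)(+1.37) J/mol = −264 kJ/mol.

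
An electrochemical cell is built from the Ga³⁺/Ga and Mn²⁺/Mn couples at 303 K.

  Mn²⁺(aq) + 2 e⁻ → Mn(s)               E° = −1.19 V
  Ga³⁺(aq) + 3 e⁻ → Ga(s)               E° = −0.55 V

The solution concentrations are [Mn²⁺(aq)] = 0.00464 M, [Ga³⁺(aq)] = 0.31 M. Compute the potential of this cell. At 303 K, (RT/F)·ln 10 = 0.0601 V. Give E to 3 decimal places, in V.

+0.700 V

Since E°(Ga³⁺/Ga) > E°(Mn²⁺/Mn), Ga³⁺/Ga serves as the cathode.
The standard potential is −0.55 − (−1.19) = +0.64 V and the balanced reaction transfers n = 6 electrons.
Balancing gives 2 Ga³⁺(aq) + 3 Mn(s) → 2 Ga(s) + 3 Mn²⁺(aq); hence Q = [Mn²⁺(aq)]^3 / [Ga³⁺(aq)]^2 = 1.04×10^−6 (log Q = −5.983).
Applying E = E° − (RT ln10/nF)·log Q gives +0.64 − (0.0601/6)(−5.983) = +0.700 V.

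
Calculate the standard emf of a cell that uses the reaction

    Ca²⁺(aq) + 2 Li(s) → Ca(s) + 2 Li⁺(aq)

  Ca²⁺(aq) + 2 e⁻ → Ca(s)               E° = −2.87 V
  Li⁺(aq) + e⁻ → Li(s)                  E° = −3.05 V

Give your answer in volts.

In the reaction as written, Ca²⁺(aq) is reduced (cathode) and Li⁺(aq) is produced by oxidation at the anode.
E°cell = E°(cathode) − E°(anode) = −2.87 − (−3.05) = +0.18 V.

+0.18 V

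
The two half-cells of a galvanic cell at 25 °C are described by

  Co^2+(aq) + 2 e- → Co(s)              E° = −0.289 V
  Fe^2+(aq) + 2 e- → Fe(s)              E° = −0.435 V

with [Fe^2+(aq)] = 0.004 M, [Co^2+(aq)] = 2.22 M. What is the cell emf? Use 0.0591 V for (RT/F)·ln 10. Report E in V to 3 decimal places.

+0.227 V

The Co²⁺/Co couple has the more positive E°, so it is the cathode; Fe²⁺/Fe is the anode.
The standard potential is −0.289 − (−0.435) = +0.146 V and the balanced reaction transfers n = 2 electrons.
For the overall reaction Co^2+(aq) + Fe(s) → Co(s) + Fe^2+(aq), Q = [Fe^2+(aq)] / [Co^2+(aq)] = 0.0018, giving log Q = −2.744.
E = E° − (0.0591/n)·log Q = +0.146 − (0.0591/2)(−2.744) = +0.227 V.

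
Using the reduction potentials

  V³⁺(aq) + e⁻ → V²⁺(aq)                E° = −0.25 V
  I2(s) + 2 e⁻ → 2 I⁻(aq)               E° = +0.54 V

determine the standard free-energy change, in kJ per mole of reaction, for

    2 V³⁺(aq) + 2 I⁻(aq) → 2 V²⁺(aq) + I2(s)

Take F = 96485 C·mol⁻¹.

+152 kJ/mol

In the reaction as written V³⁺(aq) is reduced, so the V³⁺/V²⁺ couple is the cathode and I₂/I⁻ is the anode.
E°cell = −0.25 − (+0.54) = −0.79 V; balancing electrons gives n = 2.
ΔG° = −nFE°cell = −(2)(96485)(−0.79) J/mol = +152 kJ/mol.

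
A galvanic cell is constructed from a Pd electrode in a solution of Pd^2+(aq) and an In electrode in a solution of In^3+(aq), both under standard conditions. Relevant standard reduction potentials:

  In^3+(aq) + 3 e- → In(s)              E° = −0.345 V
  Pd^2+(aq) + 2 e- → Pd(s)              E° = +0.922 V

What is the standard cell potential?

The Pd²⁺/Pd couple has the higher E°, so Pd ion is reduced (cathode) and In is oxidized (anode).
E°cell = E°(cathode) − E°(anode) = +0.922 − (−0.345) = +1.267 V.

+1.267 V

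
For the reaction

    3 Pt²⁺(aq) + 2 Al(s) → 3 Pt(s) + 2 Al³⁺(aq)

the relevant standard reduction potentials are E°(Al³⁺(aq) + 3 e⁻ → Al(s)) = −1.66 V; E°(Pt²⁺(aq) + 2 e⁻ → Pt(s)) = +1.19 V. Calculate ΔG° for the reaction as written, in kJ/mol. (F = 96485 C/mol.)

In the reaction as written Pt²⁺(aq) is reduced, so the Pt²⁺/Pt couple is the cathode and Al³⁺/Al is the anode.
E°cell = +1.19 − (−1.66) = +2.85 V; balancing electrons gives n = 6.
ΔG° = −nFE°cell = −(6)(96485)(+2.85) J/mol = −1650 kJ/mol.

−1650 kJ/mol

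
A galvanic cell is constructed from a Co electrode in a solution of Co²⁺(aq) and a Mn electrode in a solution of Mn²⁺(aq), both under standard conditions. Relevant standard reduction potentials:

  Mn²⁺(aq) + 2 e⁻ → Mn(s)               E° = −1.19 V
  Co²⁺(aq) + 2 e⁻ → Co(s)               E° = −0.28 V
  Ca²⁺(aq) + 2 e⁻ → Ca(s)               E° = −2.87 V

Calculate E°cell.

+0.91 V

Of the two couples in this cell, the one with the more positive reduction potential is reduced at the cathode: here that is Co²⁺/Co (−0.28 V); Mn²⁺/Mn (−1.19 V) is the anode.
E°cell = E°(cathode) − E°(anode) = −0.28 − (−1.19) = +0.91 V.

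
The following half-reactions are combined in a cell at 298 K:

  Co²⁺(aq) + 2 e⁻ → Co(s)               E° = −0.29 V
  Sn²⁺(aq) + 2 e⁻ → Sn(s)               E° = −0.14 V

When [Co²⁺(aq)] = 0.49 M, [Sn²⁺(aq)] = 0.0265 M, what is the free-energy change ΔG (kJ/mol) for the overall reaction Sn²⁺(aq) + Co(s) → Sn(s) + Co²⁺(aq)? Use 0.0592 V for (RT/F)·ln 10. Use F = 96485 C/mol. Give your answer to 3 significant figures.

The standard cell potential is −0.14 − (−0.29) = +0.15 V, with n = 2 electrons in the balanced equation.
Here Q = [Co²⁺(aq)] / [Sn²⁺(aq)] = 18.5 (log Q = 1.267), giving E = +0.15 − (0.0592/2)·(1.267) = +0.1125 V.
Then ΔG = −nFE = −2 × 96485 × +0.1125 J/mol = −21.7 kJ/mol.

−21.7 kJ/mol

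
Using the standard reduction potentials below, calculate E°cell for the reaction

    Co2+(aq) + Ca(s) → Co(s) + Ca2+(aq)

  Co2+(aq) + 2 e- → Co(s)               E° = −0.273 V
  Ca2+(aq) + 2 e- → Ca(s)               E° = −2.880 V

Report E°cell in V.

+2.607 V

In the reaction as written, Co2+(aq) is reduced (cathode) and Ca2+(aq) is produced by oxidation at the anode.
E°cell = E°(cathode) − E°(anode) = −0.273 − (−2.880) = +2.607 V.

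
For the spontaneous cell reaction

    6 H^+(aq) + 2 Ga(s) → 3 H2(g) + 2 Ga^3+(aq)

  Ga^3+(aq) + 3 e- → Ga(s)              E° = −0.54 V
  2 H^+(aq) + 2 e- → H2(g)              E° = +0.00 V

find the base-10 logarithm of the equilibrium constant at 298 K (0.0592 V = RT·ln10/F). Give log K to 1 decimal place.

The 2H⁺/H₂ couple is reduced (cathode); E°cell = +0.00 − (−0.54) = +0.54 V with n = 6.
At equilibrium E = 0, so log K = nE°cell / 0.0592 = (6)(+0.54) / 0.0592 = 54.7.

log K = 54.7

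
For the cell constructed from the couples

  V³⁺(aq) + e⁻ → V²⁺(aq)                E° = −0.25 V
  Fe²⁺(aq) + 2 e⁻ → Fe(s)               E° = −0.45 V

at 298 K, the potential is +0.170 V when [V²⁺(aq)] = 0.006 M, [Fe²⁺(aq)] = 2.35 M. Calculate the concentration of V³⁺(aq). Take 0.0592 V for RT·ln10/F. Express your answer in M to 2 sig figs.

With V³⁺/V²⁺ at the cathode and Fe²⁺/Fe at the anode, E°cell = −0.25 − (−0.45) = +0.20 V (n = 2).
From the Nernst equation, log Q = n(E° − E)/0.0592 = 2·(+0.20 − (+0.170))/0.0592 = 1.014.
The balanced reaction is 2 V³⁺(aq) + Fe(s) → 2 V²⁺(aq) + Fe²⁺(aq), so Q = ([V²⁺(aq)]^2·[Fe²⁺(aq)]) / [V³⁺(aq)]^2.
Isolating [V³⁺(aq)] in Q = 10^{1.014} yields log [V³⁺(aq)] = −2.543, i.e. 0.0029 M.

0.0029 M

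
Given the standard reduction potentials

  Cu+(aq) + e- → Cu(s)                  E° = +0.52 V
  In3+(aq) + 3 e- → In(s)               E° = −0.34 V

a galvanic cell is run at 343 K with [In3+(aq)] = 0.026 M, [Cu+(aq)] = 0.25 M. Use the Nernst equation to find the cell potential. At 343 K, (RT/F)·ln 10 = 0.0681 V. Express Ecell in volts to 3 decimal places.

+0.855 V

The Cu⁺/Cu couple has the more positive E°, so it is the cathode; In³⁺/In is the anode.
The standard potential is +0.52 − (−0.34) = +0.86 V and the balanced reaction transfers n = 3 electrons.
Balancing gives 3 Cu+(aq) + In(s) → 3 Cu(s) + In3+(aq); hence Q = [In3+(aq)] / [Cu+(aq)]^3 = 1.66 (log Q = 0.221).
By the Nernst equation, E = +0.86 − (0.0681/3)·(0.221) = +0.855 V.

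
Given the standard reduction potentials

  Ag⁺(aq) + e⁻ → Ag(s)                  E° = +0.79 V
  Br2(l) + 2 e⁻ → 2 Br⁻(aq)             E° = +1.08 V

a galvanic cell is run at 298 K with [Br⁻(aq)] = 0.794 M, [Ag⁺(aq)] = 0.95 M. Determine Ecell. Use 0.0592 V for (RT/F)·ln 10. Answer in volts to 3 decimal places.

Br₂/Br⁻ is reduced (cathode, E° = +1.08 V) and Ag⁺/Ag is oxidized (anode).
E°cell = E°cat − E°an = +1.08 − (+0.79) = +0.29 V; n = 2.
The balanced reaction is Br2(l) + 2 Ag(s) → 2 Br⁻(aq) + 2 Ag⁺(aq), so Q = [Br⁻(aq)]^2·[Ag⁺(aq)]^2 = 0.569 and log Q = −0.245.
Applying E = E° − (RT ln10/nF)·log Q gives +0.29 − (0.0592/2)(−0.245) = +0.297 V.

+0.297 V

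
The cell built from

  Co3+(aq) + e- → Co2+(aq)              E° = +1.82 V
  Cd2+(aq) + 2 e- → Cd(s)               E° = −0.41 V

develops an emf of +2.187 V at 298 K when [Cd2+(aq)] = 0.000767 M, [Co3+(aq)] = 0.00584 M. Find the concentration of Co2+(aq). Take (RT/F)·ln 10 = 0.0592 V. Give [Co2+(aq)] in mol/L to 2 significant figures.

With Co³⁺/Co²⁺ at the cathode and Cd²⁺/Cd at the anode, E°cell = +1.82 − (−0.41) = +2.23 V (n = 2).
Since E = E° − (0.0592/n)·log Q, log Q = n(E° − E)/0.0592 = 1.453.
The balanced reaction is 2 Co3+(aq) + Cd(s) → 2 Co2+(aq) + Cd2+(aq), so Q = ([Co2+(aq)]^2·[Cd2+(aq)]) / [Co3+(aq)]^2.
Isolating [Co2+(aq)] in Q = 10^{1.453} yields log [Co2+(aq)] = 0.051, i.e. 1.1 M.

1.1 M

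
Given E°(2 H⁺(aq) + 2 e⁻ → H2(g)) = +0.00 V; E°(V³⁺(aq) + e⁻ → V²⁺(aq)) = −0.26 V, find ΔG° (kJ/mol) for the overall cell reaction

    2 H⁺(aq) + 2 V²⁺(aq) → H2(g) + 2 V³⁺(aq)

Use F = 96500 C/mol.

−50.2 kJ/mol

In the reaction as written H⁺(aq) is reduced, so the 2H⁺/H₂ couple is the cathode and V³⁺/V²⁺ is the anode.
E°cell = +0.00 − (−0.26) = +0.26 V; balancing electrons gives n = 2.
ΔG° = −nFE°cell = −(2)(96500)(+0.26) J/mol = −50.2 kJ/mol.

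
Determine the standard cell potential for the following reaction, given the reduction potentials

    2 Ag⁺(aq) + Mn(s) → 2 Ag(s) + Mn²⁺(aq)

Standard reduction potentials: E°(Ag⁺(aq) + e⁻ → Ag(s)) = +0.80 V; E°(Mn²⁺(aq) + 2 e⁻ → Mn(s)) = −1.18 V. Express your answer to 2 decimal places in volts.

Ag⁺(aq) gains electrons, so the Ag⁺/Ag couple is the cathode; the Mn²⁺/Mn couple is the anode.
E°cell = E°(cathode) − E°(anode) = +0.80 − (−1.18) = +1.98 V.
The positive value indicates the reaction is spontaneous as written.

+1.98 V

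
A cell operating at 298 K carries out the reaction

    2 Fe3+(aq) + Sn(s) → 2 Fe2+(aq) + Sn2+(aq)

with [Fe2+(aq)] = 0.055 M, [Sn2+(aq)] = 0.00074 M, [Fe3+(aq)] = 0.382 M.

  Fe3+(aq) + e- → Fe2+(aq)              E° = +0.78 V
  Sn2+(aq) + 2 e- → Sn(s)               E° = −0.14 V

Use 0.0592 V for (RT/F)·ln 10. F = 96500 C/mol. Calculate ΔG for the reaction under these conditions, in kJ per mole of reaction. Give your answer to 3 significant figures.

The standard cell potential is +0.78 − (−0.14) = +0.92 V, with n = 2 electrons in the balanced equation.
The reaction quotient is ([Fe2+(aq)]^2·[Sn2+(aq)]) / [Fe3+(aq)]^2 = 1.53×10^−5; by Nernst, E = +0.92 − (0.0592/2)(−4.814) = +1.0625 V.
Finally ΔG = −nFE = −(2)(96500 C/mol)(+1.0625 V) = −205 kJ/mol.

−205 kJ/mol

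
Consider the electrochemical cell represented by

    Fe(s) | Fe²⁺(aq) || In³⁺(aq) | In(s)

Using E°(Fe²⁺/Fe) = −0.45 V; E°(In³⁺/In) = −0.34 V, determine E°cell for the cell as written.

+0.11 V

By convention the left-hand electrode in cell notation is the anode (oxidation) and the right-hand electrode is the cathode (reduction).
E°cell = E°(right) − E°(left) = −0.34 − (−0.45) = +0.11 V.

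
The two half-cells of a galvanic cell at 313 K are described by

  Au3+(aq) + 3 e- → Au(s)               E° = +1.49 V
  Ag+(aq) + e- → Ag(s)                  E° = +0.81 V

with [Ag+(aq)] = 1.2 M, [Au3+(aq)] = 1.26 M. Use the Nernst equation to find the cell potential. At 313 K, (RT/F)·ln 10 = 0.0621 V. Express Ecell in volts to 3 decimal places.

+0.677 V

The Au³⁺/Au couple has the more positive E°, so it is the cathode; Ag⁺/Ag is the anode.
E°cell = E°cat − E°an = +1.49 − (+0.81) = +0.68 V; n = 3.
The balanced reaction is Au3+(aq) + 3 Ag(s) → Au(s) + 3 Ag+(aq), so Q = [Ag+(aq)]^3 / [Au3+(aq)] = 1.37 and log Q = 0.137.
E = E° − (0.0621/n)·log Q = +0.68 − (0.0621/3)(0.137) = +0.677 V.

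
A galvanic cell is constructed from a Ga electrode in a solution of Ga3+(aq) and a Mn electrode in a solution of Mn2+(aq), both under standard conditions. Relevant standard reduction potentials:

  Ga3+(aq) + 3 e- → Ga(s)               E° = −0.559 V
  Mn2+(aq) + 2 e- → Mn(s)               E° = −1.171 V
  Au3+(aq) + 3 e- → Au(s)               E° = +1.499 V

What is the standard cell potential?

The Ga³⁺/Ga couple has the higher E°, so Ga ion is reduced (cathode) and Mn is oxidized (anode).
E°cell = E°(cathode) − E°(anode) = −0.559 − (−1.171) = +0.612 V.

+0.612 V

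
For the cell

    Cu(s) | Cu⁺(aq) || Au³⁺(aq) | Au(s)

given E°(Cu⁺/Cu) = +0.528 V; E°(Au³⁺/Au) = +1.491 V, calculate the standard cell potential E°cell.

By convention the left-hand electrode in cell notation is the anode (oxidation) and the right-hand electrode is the cathode (reduction).
E°cell = E°(right) − E°(left) = +1.491 − (+0.528) = +0.963 V.

+0.963 V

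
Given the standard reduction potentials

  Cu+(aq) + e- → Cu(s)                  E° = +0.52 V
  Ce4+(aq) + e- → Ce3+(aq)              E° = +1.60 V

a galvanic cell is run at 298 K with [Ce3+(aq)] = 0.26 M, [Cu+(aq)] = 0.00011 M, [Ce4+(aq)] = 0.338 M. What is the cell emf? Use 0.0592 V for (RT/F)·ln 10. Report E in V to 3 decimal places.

Ce⁴⁺/Ce³⁺ is reduced (cathode, E° = +1.60 V) and Cu⁺/Cu is oxidized (anode).
The standard potential is +1.60 − (+0.52) = +1.08 V and the balanced reaction transfers n = 1 electron.
The balanced reaction is Ce4+(aq) + Cu(s) → Ce3+(aq) + Cu+(aq), so Q = ([Ce3+(aq)]·[Cu+(aq)]) / [Ce4+(aq)] = 8.46×10^−5 and log Q = −4.073.
Applying E = E° − (RT ln10/nF)·log Q gives +1.08 − (0.0592/1)(−4.073) = +1.321 V.

+1.321 V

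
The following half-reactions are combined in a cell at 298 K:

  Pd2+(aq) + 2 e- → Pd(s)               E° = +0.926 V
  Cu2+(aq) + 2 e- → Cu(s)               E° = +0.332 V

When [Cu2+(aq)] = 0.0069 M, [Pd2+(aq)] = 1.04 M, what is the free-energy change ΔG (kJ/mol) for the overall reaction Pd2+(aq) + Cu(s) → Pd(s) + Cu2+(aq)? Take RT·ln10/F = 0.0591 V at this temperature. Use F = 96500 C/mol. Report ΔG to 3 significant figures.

−127 kJ/mol

The standard cell potential is +0.926 − (+0.332) = +0.594 V, with n = 2 electrons in the balanced equation.
The reaction quotient is [Cu2+(aq)] / [Pd2+(aq)] = 0.00663; by Nernst, E = +0.594 − (0.0591/2)(−2.178) = +0.6584 V.
Then ΔG = −nFE = −2 × 96500 × +0.6584 J/mol = −127 kJ/mol.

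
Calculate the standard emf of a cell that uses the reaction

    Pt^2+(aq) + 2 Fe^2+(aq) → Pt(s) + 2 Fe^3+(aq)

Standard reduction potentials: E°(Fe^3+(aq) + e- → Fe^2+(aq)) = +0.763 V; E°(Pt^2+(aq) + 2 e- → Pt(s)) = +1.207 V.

+0.444 V

In the reaction as written, Pt^2+(aq) is reduced (cathode) and Fe^3+(aq) is produced by oxidation at the anode.
E°cell = E°(cathode) − E°(anode) = +1.207 − (+0.763) = +0.444 V.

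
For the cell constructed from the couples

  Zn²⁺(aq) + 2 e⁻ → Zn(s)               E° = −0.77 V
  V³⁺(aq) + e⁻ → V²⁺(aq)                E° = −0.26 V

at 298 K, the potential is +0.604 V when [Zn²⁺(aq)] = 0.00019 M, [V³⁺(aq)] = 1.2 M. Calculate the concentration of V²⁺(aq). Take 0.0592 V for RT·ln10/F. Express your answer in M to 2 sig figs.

2.2 M

The V³⁺/V²⁺ couple has the larger reduction potential, so it is the cathode: E°cell = −0.26 − (−0.77) = +0.51 V and n = 2.
From the Nernst equation, log Q = n(E° − E)/0.0592 = 2·(+0.51 − (+0.604))/0.0592 = −3.176.
For 2 V³⁺(aq) + Zn(s) → 2 V²⁺(aq) + Zn²⁺(aq), the reaction quotient is Q = ([V²⁺(aq)]^2·[Zn²⁺(aq)]) / [V³⁺(aq)]^2.
Substituting the known concentrations and solving, log [V²⁺(aq)] = 0.352 and [V²⁺(aq)] = 2.2 M.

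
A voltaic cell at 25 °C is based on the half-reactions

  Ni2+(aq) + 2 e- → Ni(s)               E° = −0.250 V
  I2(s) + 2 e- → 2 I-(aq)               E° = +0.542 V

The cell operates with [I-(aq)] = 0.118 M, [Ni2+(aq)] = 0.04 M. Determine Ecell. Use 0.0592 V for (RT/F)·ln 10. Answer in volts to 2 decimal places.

Since E°(I₂/I⁻) > E°(Ni²⁺/Ni), I₂/I⁻ serves as the cathode.
The standard potential is +0.542 − (−0.250) = +0.792 V and the balanced reaction transfers n = 2 electrons.
For the overall reaction I2(s) + Ni(s) → 2 I-(aq) + Ni2+(aq), Q = [I-(aq)]^2·[Ni2+(aq)] = 0.000557, giving log Q = −3.254.
Applying E = E° − (RT ln10/nF)·log Q gives +0.792 − (0.0592/2)(−3.254) = +0.89 V.

+0.89 V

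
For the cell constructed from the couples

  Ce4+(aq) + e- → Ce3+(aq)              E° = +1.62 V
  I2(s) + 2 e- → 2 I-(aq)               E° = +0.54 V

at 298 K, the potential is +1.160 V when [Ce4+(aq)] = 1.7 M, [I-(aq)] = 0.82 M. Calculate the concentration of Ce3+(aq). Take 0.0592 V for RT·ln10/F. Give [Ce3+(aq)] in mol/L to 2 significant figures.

0.062 M

With Ce⁴⁺/Ce³⁺ at the cathode and I₂/I⁻ at the anode, E°cell = +1.62 − (+0.54) = +1.08 V (n = 2).
From the Nernst equation, log Q = n(E° − E)/0.0592 = 2·(+1.08 − (+1.160))/0.0592 = −2.703.
The balanced reaction is 2 Ce4+(aq) + 2 I-(aq) → 2 Ce3+(aq) + I2(s), so Q = [Ce3+(aq)]^2 / ([Ce4+(aq)]^2·[I-(aq)]^2).
Substituting the known concentrations and solving, log [Ce3+(aq)] = −1.207 and [Ce3+(aq)] = 0.062 M.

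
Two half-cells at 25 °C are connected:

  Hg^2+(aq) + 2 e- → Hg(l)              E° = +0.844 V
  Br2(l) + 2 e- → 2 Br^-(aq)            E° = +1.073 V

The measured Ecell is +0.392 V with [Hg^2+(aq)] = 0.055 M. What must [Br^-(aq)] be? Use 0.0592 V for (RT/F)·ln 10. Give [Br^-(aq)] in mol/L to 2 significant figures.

The Br₂/Br⁻ couple has the larger reduction potential, so it is the cathode: E°cell = +1.073 − (+0.844) = +0.229 V and n = 2.
Since E = E° − (0.0592/n)·log Q, log Q = n(E° − E)/0.0592 = −5.507.
For Br2(l) + Hg(l) → 2 Br^-(aq) + Hg^2+(aq), the reaction quotient is Q = [Br^-(aq)]^2·[Hg^2+(aq)].
Solving for the unknown gives log [Br^-(aq)] = −2.124, so [Br^-(aq)] ≈ 0.0075 M.

0.0075 M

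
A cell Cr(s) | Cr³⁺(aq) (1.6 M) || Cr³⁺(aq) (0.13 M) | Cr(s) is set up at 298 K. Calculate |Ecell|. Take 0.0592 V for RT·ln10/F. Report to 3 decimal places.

For a concentration cell E°cell = 0, since both electrodes use the same couple.
The compartment with the higher Cr³⁺(aq) concentration (1.6 M) acts as the cathode; ions are reduced there and produced at the dilute (0.13 M) anode.
With n = 3, Ecell = −(0.0592/3)·log([dilute]/[conc]) = −(0.0592/3)·log(0.13/1.6) = +0.022 V.

0.022 V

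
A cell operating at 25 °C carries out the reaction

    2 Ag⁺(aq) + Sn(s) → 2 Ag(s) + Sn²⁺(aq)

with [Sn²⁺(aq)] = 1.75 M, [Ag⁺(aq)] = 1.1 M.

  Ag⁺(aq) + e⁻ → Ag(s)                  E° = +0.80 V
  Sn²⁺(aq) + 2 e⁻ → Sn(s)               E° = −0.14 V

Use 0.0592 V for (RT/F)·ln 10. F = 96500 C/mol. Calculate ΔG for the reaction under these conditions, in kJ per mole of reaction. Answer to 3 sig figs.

E°cell = +0.80 − (−0.14) = +0.94 V; the balanced reaction transfers n = 2 electrons.
The reaction quotient is [Sn²⁺(aq)] / [Ag⁺(aq)]^2 = 1.45; by Nernst, E = +0.94 − (0.0592/2)(0.160) = +0.9353 V.
ΔG = −nFE = −(2)(96500)(+0.9353) J/mol = −181 kJ/mol.

−181 kJ/mol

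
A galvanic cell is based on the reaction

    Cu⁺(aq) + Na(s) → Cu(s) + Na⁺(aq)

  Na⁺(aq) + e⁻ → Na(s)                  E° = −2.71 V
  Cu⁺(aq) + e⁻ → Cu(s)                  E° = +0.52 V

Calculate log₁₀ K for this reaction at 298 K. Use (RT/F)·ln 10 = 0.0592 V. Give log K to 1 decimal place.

log K = 54.6

The Cu⁺/Cu couple is reduced (cathode); E°cell = +0.52 − (−2.71) = +3.23 V with n = 1.
At equilibrium E = 0, so log K = nE°cell / 0.0592 = (1)(+3.23) / 0.0592 = 54.6.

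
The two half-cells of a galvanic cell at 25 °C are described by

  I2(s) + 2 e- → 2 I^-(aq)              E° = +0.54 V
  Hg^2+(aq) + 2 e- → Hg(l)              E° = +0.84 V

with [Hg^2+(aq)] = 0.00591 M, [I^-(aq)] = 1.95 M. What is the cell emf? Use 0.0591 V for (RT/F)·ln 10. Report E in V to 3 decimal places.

+0.251 V

Since E°(Hg²⁺/Hg) > E°(I₂/I⁻), Hg²⁺/Hg serves as the cathode.
E°cell = E°cat − E°an = +0.84 − (+0.54) = +0.30 V; n = 2.
Balancing gives Hg^2+(aq) + 2 I^-(aq) → Hg(l) + I2(s); hence Q = 1 / ([Hg^2+(aq)]·[I^-(aq)]^2) = 44.5 (log Q = 1.648).
By the Nernst equation, E = +0.30 − (0.0591/2)·(1.648) = +0.251 V.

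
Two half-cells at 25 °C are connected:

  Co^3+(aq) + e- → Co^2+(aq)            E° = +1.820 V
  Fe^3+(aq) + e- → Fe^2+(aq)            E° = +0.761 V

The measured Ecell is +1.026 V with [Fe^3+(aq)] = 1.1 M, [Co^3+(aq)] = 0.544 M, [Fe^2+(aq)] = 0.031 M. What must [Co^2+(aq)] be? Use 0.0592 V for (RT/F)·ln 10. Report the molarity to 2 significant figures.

Co³⁺/Co²⁺ is the cathode (higher E°); E°cell = +1.820 − (+0.761) = +1.059 V with n = 1.
Rearranging E = E° − (0.0592/n)·log Q gives log Q = 1(+1.059 − (+1.026))/0.0592 = 0.557.
Balancing electrons gives Co^3+(aq) + Fe^2+(aq) → Co^2+(aq) + Fe^3+(aq); thus Q = ([Co^2+(aq)]·[Fe^3+(aq)]) / ([Co^3+(aq)]·[Fe^2+(aq)]).
Solving for the unknown gives log [Co^2+(aq)] = −1.257, so [Co^2+(aq)] ≈ 0.055 M.

0.055 M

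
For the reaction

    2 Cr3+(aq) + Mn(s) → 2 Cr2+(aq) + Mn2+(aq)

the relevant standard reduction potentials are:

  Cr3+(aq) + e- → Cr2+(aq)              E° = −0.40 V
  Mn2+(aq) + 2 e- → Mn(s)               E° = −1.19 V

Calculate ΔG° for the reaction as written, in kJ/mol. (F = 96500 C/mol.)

In the reaction as written Cr3+(aq) is reduced, so the Cr³⁺/Cr²⁺ couple is the cathode and Mn²⁺/Mn is the anode.
E°cell = −0.40 − (−1.19) = +0.79 V; balancing electrons gives n = 2.
ΔG° = −nFE°cell = −(2)(96500)(+0.79) J/mol = −152 kJ/mol.

−152 kJ/mol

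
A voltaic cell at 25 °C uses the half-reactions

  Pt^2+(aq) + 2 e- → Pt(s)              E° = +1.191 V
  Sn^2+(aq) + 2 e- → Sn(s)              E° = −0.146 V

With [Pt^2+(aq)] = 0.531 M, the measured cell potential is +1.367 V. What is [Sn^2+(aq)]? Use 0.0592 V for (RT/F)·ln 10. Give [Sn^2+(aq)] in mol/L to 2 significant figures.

With Pt²⁺/Pt at the cathode and Sn²⁺/Sn at the anode, E°cell = +1.191 − (−0.146) = +1.337 V (n = 2).
Rearranging E = E° − (0.0592/n)·log Q gives log Q = 2(+1.337 − (+1.367))/0.0592 = −1.014.
For Pt^2+(aq) + Sn(s) → Pt(s) + Sn^2+(aq), the reaction quotient is Q = [Sn^2+(aq)] / [Pt^2+(aq)].
Isolating [Sn^2+(aq)] in Q = 10^{−1.014} yields log [Sn^2+(aq)] = −1.289, i.e. 0.051 M.

0.051 M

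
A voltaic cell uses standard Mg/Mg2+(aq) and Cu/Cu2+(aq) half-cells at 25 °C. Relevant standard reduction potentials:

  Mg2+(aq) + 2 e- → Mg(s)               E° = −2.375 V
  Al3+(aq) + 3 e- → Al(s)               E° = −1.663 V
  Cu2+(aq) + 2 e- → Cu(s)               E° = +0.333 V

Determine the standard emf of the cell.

The Cu²⁺/Cu couple has the higher E°, so Cu ion is reduced (cathode) and Mg is oxidized (anode).
E°cell = E°(cathode) − E°(anode) = +0.333 − (−2.375) = +2.708 V.

+2.708 V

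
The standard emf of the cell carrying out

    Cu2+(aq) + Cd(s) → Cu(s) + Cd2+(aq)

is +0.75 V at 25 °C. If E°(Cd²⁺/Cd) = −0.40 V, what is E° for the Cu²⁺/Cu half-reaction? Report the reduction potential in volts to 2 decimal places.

In the reaction as written the Cu²⁺/Cu couple is reduced (cathode) and Cd²⁺/Cd is oxidized (anode), so E°cell = E°(Cu²⁺/Cu) − E°(Cd²⁺/Cd).
E°(Cu²⁺/Cu) = E°cell + E°(anode) = +0.75 + (−0.40) = +0.35 V.

+0.35 V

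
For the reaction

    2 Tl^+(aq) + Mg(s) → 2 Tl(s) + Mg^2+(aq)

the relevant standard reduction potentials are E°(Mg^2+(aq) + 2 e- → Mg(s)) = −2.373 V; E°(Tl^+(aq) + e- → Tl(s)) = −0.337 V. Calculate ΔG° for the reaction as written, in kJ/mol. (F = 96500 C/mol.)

In the reaction as written Tl^+(aq) is reduced, so the Tl⁺/Tl couple is the cathode and Mg²⁺/Mg is the anode.
E°cell = −0.337 − (−2.373) = +2.036 V; balancing electrons gives n = 2.
ΔG° = −nFE°cell = −(2)(96500)(+2.036) J/mol = −393 kJ/mol.

−393 kJ/mol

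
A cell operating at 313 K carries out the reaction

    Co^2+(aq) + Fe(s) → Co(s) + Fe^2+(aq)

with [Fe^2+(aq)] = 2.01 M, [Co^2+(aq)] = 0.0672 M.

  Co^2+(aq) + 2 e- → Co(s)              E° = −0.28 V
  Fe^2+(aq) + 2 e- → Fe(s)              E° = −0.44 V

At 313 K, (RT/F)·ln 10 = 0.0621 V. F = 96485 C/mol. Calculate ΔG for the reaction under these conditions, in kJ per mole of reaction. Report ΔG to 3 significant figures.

−22.0 kJ/mol

The standard cell potential is −0.28 − (−0.44) = +0.16 V, with n = 2 electrons in the balanced equation.
Q = [Fe^2+(aq)] / [Co^2+(aq)] = 29.9, so log Q = 1.476 and E = +0.16 − (0.0621/2)(1.476) = +0.1142 V.
ΔG = −nFE = −(2)(96485)(+0.1142) J/mol = −22.0 kJ/mol.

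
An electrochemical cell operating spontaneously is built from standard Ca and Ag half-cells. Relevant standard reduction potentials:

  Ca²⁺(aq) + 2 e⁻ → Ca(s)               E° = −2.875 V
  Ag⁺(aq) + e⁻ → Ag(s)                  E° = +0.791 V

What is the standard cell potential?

Of the two couples in this cell, the one with the more positive reduction potential is reduced at the cathode: here that is Ag⁺/Ag (+0.791 V); Ca²⁺/Ca (−2.875 V) is the anode.
E°cell = E°(cathode) − E°(anode) = +0.791 − (−2.875) = +3.666 V.

+3.666 V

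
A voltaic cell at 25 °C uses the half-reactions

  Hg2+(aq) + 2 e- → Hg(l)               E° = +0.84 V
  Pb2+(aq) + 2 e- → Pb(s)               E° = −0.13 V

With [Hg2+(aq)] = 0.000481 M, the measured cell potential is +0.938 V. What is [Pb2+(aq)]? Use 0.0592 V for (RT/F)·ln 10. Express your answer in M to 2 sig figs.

Hg²⁺/Hg is the cathode (higher E°); E°cell = +0.84 − (−0.13) = +0.97 V with n = 2.
Rearranging E = E° − (0.0592/n)·log Q gives log Q = 2(+0.97 − (+0.938))/0.0592 = 1.081.
For Hg2+(aq) + Pb(s) → Hg(l) + Pb2+(aq), the reaction quotient is Q = [Pb2+(aq)] / [Hg2+(aq)].
Solving for the unknown gives log [Pb2+(aq)] = −2.237, so [Pb2+(aq)] ≈ 0.0058 M.

0.0058 M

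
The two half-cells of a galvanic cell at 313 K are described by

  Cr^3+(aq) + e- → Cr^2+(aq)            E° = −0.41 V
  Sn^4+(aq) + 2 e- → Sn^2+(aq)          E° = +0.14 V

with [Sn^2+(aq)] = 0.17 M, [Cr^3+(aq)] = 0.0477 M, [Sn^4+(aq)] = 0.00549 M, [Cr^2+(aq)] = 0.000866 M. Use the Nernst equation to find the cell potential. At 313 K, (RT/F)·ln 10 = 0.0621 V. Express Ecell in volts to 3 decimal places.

+0.396 V

Sn⁴⁺/Sn²⁺ is reduced (cathode, E° = +0.14 V) and Cr³⁺/Cr²⁺ is oxidized (anode).
E°cell = E°cat − E°an = +0.14 − (−0.41) = +0.55 V; n = 2.
Balancing gives Sn^4+(aq) + 2 Cr^2+(aq) → Sn^2+(aq) + 2 Cr^3+(aq); hence Q = ([Sn^2+(aq)]·[Cr^3+(aq)]^2) / ([Sn^4+(aq)]·[Cr^2+(aq)]^2) = 9.39×10^4 (log Q = 4.973).
By the Nernst equation, E = +0.55 − (0.0621/2)·(4.973) = +0.396 V.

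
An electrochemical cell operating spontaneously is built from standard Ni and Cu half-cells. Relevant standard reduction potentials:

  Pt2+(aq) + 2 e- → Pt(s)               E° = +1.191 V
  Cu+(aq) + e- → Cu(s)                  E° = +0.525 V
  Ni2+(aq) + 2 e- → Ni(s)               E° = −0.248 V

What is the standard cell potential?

+0.773 V

Of the two couples in this cell, the one with the more positive reduction potential is reduced at the cathode: here that is Cu⁺/Cu (+0.525 V); Ni²⁺/Ni (−0.248 V) is the anode.
E°cell = E°(cathode) − E°(anode) = +0.525 − (−0.248) = +0.773 V.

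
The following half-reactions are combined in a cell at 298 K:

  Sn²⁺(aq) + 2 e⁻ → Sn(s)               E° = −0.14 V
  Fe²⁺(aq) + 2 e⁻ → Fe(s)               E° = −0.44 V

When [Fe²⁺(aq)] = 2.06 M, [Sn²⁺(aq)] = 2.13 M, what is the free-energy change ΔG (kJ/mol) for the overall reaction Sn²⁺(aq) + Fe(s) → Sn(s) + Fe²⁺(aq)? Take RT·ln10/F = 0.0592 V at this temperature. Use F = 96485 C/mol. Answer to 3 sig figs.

With Sn²⁺/Sn reduced at the cathode, E°cell = −0.14 − (−0.44) = +0.30 V and n = 2.
Q = [Fe²⁺(aq)] / [Sn²⁺(aq)] = 0.967, so log Q = −0.015 and E = +0.30 − (0.0592/2)(−0.015) = +0.3004 V.
ΔG = −nFE = −(2)(96485)(+0.3004) J/mol = −58.0 kJ/mol.

−58.0 kJ/mol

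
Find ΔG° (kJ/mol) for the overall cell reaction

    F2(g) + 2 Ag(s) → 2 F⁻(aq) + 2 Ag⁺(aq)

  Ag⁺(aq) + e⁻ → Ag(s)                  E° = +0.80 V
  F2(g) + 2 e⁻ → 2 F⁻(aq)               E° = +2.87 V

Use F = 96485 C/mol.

In the reaction as written F2(g) is reduced, so the F₂/F⁻ couple is the cathode and Ag⁺/Ag is the anode.
E°cell = +2.87 − (+0.80) = +2.07 V; balancing electrons gives n = 2.
ΔG° = −nFE°cell = −(2)(96485)(+2.07) J/mol = −399 kJ/mol.

−399 kJ/mol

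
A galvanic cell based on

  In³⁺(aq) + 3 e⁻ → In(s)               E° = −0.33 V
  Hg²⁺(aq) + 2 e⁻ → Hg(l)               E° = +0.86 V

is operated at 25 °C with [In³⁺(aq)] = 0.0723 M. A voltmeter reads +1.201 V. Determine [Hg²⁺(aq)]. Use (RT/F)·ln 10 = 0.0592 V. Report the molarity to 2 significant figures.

0.41 M

Hg²⁺/Hg is the cathode (higher E°); E°cell = +0.86 − (−0.33) = +1.19 V with n = 6.
Since E = E° − (0.0592/n)·log Q, log Q = n(E° − E)/0.0592 = −1.115.
The balanced reaction is 3 Hg²⁺(aq) + 2 In(s) → 3 Hg(l) + 2 In³⁺(aq), so Q = [In³⁺(aq)]^2 / [Hg²⁺(aq)]^3.
Substituting the known concentrations and solving, log [Hg²⁺(aq)] = −0.389 and [Hg²⁺(aq)] = 0.41 M.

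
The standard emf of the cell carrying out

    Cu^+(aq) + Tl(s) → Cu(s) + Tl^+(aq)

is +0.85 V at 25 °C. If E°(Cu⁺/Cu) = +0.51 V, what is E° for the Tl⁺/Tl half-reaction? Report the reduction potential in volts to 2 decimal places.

In the reaction as written the Cu⁺/Cu couple is reduced (cathode) and Tl⁺/Tl is oxidized (anode), so E°cell = E°(Cu⁺/Cu) − E°(Tl⁺/Tl).
E°(Tl⁺/Tl) = E°(cathode) − E°cell = +0.51 − (+0.85) = −0.34 V.

−0.34 V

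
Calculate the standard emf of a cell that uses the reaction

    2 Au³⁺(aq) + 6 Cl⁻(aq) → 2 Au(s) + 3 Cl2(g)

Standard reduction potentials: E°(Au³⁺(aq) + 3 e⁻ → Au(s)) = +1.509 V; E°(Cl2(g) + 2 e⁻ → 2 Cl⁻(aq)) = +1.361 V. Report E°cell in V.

Au³⁺(aq) gains electrons, so the Au³⁺/Au couple is the cathode; the Cl₂/Cl⁻ couple is the anode.
E°cell = E°(cathode) − E°(anode) = +1.509 − (+1.361) = +0.148 V.
The positive value indicates the reaction is spontaneous as written.

+0.148 V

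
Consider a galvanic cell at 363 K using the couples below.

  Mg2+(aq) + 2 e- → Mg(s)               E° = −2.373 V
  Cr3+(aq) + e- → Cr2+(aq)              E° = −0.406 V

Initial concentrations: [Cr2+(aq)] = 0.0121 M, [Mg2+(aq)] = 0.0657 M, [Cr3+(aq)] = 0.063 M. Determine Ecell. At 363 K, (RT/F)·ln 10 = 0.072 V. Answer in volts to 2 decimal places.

The Cr³⁺/Cr²⁺ couple has the more positive E°, so it is the cathode; Mg²⁺/Mg is the anode.
E°cell = −0.406 − (−2.373) = +1.967 V, with n = 2 electrons transferred.
For the overall reaction 2 Cr3+(aq) + Mg(s) → 2 Cr2+(aq) + Mg2+(aq), Q = ([Cr2+(aq)]^2·[Mg2+(aq)]) / [Cr3+(aq)]^2 = 0.00242, giving log Q = −2.616.
E = E° − (0.072/n)·log Q = +1.967 − (0.072/2)(−2.616) = +2.06 V.

+2.06 V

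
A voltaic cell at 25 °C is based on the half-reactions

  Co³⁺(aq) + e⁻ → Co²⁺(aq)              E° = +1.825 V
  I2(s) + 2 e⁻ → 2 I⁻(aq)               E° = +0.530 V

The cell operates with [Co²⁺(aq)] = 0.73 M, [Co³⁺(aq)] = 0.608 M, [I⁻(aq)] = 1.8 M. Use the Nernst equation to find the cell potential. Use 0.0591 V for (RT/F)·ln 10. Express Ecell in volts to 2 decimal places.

+1.31 V

Since E°(Co³⁺/Co²⁺) > E°(I₂/I⁻), Co³⁺/Co²⁺ serves as the cathode.
The standard potential is +1.825 − (+0.530) = +1.295 V and the balanced reaction transfers n = 2 electrons.
For the overall reaction 2 Co³⁺(aq) + 2 I⁻(aq) → 2 Co²⁺(aq) + I2(s), Q = [Co²⁺(aq)]^2 / ([Co³⁺(aq)]^2·[I⁻(aq)]^2) = 0.445, giving log Q = −0.352.
Applying E = E° − (RT ln10/nF)·log Q gives +1.295 − (0.0591/2)(−0.352) = +1.31 V.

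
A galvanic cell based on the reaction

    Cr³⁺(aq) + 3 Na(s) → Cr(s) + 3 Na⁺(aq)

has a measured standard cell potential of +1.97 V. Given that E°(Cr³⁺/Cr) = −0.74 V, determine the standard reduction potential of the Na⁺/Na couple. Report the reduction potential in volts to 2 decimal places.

−2.71 V

In the reaction as written the Cr³⁺/Cr couple is reduced (cathode) and Na⁺/Na is oxidized (anode), so E°cell = E°(Cr³⁺/Cr) − E°(Na⁺/Na).
E°(Na⁺/Na) = E°(cathode) − E°cell = −0.74 − (+1.97) = −2.71 V.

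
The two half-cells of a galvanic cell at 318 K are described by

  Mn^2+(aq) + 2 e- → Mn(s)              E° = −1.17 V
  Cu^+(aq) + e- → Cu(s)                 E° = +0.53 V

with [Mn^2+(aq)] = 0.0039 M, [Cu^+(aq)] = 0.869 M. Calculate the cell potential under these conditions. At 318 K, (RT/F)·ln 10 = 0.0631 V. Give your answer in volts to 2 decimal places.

Since E°(Cu⁺/Cu) > E°(Mn²⁺/Mn), Cu⁺/Cu serves as the cathode.
The standard potential is +0.53 − (−1.17) = +1.70 V and the balanced reaction transfers n = 2 electrons.
The balanced reaction is 2 Cu^+(aq) + Mn(s) → 2 Cu(s) + Mn^2+(aq), so Q = [Mn^2+(aq)] / [Cu^+(aq)]^2 = 0.00516 and log Q = −2.287.
Applying E = E° − (RT ln10/nF)·log Q gives +1.70 − (0.0631/2)(−2.287) = +1.77 V.

+1.77 V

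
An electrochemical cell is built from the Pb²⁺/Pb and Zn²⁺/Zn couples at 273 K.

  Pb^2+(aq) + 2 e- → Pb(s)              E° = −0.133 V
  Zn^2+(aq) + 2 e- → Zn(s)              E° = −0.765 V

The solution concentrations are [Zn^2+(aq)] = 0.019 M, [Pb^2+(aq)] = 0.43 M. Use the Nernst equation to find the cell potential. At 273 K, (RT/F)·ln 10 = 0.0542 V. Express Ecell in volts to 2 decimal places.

+0.67 V

Since E°(Pb²⁺/Pb) > E°(Zn²⁺/Zn), Pb²⁺/Pb serves as the cathode.
E°cell = E°cat − E°an = −0.133 − (−0.765) = +0.632 V; n = 2.
Balancing gives Pb^2+(aq) + Zn(s) → Pb(s) + Zn^2+(aq); hence Q = [Zn^2+(aq)] / [Pb^2+(aq)] = 0.0442 (log Q = −1.355).
By the Nernst equation, E = +0.632 − (0.0542/2)·(−1.355) = +0.67 V.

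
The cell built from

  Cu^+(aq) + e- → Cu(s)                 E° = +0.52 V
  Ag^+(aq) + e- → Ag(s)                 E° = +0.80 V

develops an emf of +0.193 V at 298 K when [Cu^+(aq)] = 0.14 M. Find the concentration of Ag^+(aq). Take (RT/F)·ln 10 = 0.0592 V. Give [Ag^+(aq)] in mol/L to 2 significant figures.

Ag⁺/Ag is the cathode (higher E°); E°cell = +0.80 − (+0.52) = +0.28 V with n = 1.
From the Nernst equation, log Q = n(E° − E)/0.0592 = 1·(+0.28 − (+0.193))/0.0592 = 1.470.
The balanced reaction is Ag^+(aq) + Cu(s) → Ag(s) + Cu^+(aq), so Q = [Cu^+(aq)] / [Ag^+(aq)].
Substituting the known concentrations and solving, log [Ag^+(aq)] = −2.324 and [Ag^+(aq)] = 0.0047 M.

0.0047 M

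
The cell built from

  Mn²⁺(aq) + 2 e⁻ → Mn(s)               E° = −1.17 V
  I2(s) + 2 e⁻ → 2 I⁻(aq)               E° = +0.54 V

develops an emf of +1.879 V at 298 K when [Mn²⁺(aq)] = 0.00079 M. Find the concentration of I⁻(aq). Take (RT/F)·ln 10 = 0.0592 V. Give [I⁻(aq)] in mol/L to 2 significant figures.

0.050 M

With I₂/I⁻ at the cathode and Mn²⁺/Mn at the anode, E°cell = +0.54 − (−1.17) = +1.71 V (n = 2).
Since E = E° − (0.0592/n)·log Q, log Q = n(E° − E)/0.0592 = −5.709.
Balancing electrons gives I2(s) + Mn(s) → 2 I⁻(aq) + Mn²⁺(aq); thus Q = [I⁻(aq)]^2·[Mn²⁺(aq)].
Isolating [I⁻(aq)] in Q = 10^{−5.709} yields log [I⁻(aq)] = −1.303, i.e. 0.050 M.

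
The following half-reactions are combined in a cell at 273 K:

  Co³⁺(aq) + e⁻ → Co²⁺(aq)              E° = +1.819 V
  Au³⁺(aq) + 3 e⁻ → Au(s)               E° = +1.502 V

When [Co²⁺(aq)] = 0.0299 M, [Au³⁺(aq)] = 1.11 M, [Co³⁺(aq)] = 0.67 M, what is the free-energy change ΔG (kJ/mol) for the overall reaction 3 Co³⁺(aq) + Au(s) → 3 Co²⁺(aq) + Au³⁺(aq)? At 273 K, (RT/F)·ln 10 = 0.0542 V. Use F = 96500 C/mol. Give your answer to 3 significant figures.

−113 kJ/mol

The standard cell potential is +1.819 − (+1.502) = +0.317 V, with n = 3 electrons in the balanced equation.
Q = ([Co²⁺(aq)]^3·[Au³⁺(aq)]) / [Co³⁺(aq)]^3 = 9.87×10^−5, so log Q = −4.006 and E = +0.317 − (0.0542/3)(−4.006) = +0.3894 V.
Then ΔG = −nFE = −3 × 96500 × +0.3894 J/mol = −113 kJ/mol.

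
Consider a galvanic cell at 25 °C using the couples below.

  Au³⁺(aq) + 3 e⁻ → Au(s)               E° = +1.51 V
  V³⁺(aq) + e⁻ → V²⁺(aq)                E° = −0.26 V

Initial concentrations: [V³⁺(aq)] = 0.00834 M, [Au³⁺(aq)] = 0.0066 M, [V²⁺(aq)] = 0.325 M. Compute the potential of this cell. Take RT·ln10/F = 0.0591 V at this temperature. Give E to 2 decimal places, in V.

+1.82 V

The Au³⁺/Au couple has the more positive E°, so it is the cathode; V³⁺/V²⁺ is the anode.
E°cell = +1.51 − (−0.26) = +1.77 V, with n = 3 electrons transferred.
For the overall reaction Au³⁺(aq) + 3 V²⁺(aq) → Au(s) + 3 V³⁺(aq), Q = [V³⁺(aq)]^3 / ([Au³⁺(aq)]·[V²⁺(aq)]^3) = 0.00256, giving log Q = −2.592.
E = E° − (0.0591/n)·log Q = +1.77 − (0.0591/3)(−2.592) = +1.82 V.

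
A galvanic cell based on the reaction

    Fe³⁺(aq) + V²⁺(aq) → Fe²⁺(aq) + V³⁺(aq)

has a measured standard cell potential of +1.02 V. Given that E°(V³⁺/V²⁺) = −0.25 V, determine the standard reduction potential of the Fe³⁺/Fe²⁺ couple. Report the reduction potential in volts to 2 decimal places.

In the reaction as written the Fe³⁺/Fe²⁺ couple is reduced (cathode) and V³⁺/V²⁺ is oxidized (anode), so E°cell = E°(Fe³⁺/Fe²⁺) − E°(V³⁺/V²⁺).
E°(Fe³⁺/Fe²⁺) = E°cell + E°(anode) = +1.02 + (−0.25) = +0.77 V.

+0.77 V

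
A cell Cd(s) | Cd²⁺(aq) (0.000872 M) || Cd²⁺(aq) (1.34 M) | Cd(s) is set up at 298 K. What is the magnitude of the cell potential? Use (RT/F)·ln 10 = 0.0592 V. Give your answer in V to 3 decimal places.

For a concentration cell E°cell = 0, since both electrodes use the same couple.
The compartment with the higher Cd²⁺(aq) concentration (1.34 M) acts as the cathode; ions are reduced there and produced at the dilute (0.000872 M) anode.
With n = 2, Ecell = −(0.0592/2)·log([dilute]/[conc]) = −(0.0592/2)·log(0.000872/1.34) = +0.094 V.

0.094 V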